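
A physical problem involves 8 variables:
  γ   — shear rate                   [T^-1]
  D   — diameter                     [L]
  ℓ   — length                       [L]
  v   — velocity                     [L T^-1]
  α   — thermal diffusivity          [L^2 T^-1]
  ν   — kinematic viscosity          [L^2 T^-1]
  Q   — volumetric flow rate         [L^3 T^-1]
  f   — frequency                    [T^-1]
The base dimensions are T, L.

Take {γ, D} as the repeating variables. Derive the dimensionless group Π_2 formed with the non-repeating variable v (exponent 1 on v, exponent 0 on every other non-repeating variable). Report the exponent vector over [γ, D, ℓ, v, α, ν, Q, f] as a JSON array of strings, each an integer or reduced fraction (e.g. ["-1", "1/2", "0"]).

["-1", "-1", "0", "1", "0", "0", "0", "0"]

Write exponents as rows T,L / cols γ,D,ℓ,v,α,ν,Q,f:
  T: [-1  0  0 -1 -1 -1 -1 -1]
  L: [ 0  1  1  1  2  2  3  0]
RREF → pivots at {γ,D} ⇒ r = 2
Pivot set = {γ,D}, free = {ℓ,v,α,ν,Q,f}
RREF:
  r0: [   1    0    0    1    1    1    1    1]
  r1: [   0    1    1    1    2    2    3    0]
Fix exponent of v at 1, ℓ at 0, α at 0, ν at 0, Q at 0, f at 0; solve each RREF row for its pivot's exponent:
  r0: exp(γ) + (1)·1 = 0 ⇒ exp(γ) = -1
  r1: exp(D) + (1)·1 = 0 ⇒ exp(D) = -1
Π_2 = γ^-1 · D^-1 · v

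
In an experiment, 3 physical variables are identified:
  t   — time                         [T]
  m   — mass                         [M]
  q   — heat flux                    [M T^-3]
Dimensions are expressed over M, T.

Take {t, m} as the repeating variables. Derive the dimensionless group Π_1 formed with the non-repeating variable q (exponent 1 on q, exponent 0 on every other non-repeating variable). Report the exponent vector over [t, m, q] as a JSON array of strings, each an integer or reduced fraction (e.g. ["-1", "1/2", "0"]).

Exponent matrix [M,T] × [t,m,q]:
  M: [ 0  1  1]
  T: [ 1  0 -3]
Row reduction gives pivot columns t,m; rank = 2
Pivot set = {t,m}, free = {q}
RREF:
  r0: [   1    0   -3]
  r1: [   0    1    1]
Fix exponent of q at 1; solve each RREF row for its pivot's exponent:
  r0: exp(t) + (-3)·1 = 0 ⇒ exp(t) = 3
  r1: exp(m) + (1)·1 = 0 ⇒ exp(m) = -1
Π_1 = t^3 · m^-1 · q

["3", "-1", "1"]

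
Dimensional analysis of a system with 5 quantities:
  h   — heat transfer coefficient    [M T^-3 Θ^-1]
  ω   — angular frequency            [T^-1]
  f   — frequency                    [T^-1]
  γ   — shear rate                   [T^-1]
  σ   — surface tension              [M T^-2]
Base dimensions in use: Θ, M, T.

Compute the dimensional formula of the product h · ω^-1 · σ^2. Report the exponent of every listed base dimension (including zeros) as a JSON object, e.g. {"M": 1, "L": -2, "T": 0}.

Write exponents as rows Θ,M,T / cols h,ω,f,γ,σ:
  Θ: [-1  0  0  0  0]
  M: [ 1  0  0  0  1]
  T: [-3 -1 -1 -1 -2]
  [Θ]: (1)·-1+(-1)·0+(2)·0 = -1
  [M]: (1)·1+(-1)·0+(2)·1 = 3
  [T]: (1)·-3+(-1)·-1+(2)·-2 = -6
⇒ Θ^-1 M^3 T^-6

{"Θ": -1, "M": 3, "T": -6}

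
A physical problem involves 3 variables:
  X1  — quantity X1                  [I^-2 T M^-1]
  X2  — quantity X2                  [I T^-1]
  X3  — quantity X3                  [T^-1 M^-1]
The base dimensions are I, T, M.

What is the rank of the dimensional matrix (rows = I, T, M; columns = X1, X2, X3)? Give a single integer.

Exponent matrix [I,T,M] × [X1,X2,X3]:
  I: [-2  1  0]
  T: [ 1 -1 -1]
  M: [-1  0 -1]
Row reduction gives pivot columns X1,X2; rank = 2

2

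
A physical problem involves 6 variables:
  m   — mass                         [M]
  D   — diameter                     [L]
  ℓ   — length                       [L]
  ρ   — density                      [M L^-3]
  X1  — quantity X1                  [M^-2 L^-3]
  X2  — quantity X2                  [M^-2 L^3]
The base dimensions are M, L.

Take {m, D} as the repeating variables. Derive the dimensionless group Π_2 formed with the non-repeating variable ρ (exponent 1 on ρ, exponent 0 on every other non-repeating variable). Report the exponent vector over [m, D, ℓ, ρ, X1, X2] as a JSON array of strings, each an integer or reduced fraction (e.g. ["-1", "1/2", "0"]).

["-1", "3", "0", "1", "0", "0"]

Write exponents as rows M,L / cols m,D,ℓ,ρ,X1,X2:
  M: [ 1  0  0  1 -2 -2]
  L: [ 0  1  1 -3 -3  3]
Echelon form has 2 nonzero rows (pivots: m,D)
Repeat: m,D; free: ℓ,ρ,X1,X2
RREF:
  r0: [   1    0    0    1   -2   -2]
  r1: [   0    1    1   -3   -3    3]
Fix exponent of ρ at 1, ℓ at 0, X1 at 0, X2 at 0; solve each RREF row for its pivot's exponent:
  r0: exp(m) + (1)·1 = 0 ⇒ exp(m) = -1
  r1: exp(D) + (-3)·1 = 0 ⇒ exp(D) = 3
Π_2 = m^-1 · D^3 · ρ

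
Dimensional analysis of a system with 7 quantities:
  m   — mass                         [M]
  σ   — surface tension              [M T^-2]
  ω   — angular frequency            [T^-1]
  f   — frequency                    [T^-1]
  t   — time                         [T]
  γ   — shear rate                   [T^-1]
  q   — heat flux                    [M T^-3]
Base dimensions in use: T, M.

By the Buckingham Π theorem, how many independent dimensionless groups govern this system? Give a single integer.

5

Write exponents as rows T,M / cols m,σ,ω,f,t,γ,q:
  T: [ 0 -2 -1 -1  1 -1 -3]
  M: [ 1  1  0  0  0  0  1]
Row reduction gives pivot columns m,σ; rank = 2
Π count = n − r = 7 − 2 = 5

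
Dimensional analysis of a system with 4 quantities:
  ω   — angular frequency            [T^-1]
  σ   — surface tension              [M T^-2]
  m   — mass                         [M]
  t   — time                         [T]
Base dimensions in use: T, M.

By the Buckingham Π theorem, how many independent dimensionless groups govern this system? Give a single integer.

2

Dimensional matrix (T×M by ω×σ×m×t):
  T: [-1 -2  0  1]
  M: [ 0  1  1  0]
RREF → pivots at {ω,σ} ⇒ r = 2
Π count = n − r = 4 − 2 = 2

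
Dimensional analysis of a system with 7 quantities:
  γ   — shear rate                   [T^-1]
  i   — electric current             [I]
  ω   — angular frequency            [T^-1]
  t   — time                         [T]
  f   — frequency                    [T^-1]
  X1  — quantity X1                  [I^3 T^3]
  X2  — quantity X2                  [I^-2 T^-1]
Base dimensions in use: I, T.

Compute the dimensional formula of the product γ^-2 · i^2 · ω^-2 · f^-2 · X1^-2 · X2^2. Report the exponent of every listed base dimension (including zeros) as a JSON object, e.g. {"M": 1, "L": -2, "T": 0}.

Exponent matrix [I,T] × [γ,i,ω,t,f,X1,X2]:
  I: [ 0  1  0  0  0  3 -2]
  T: [-1  0 -1  1 -1  3 -1]
  [I]: (-2)·0+(2)·1+(-2)·0+(-2)·0+(-2)·3+(2)·-2 = -8
  [T]: (-2)·-1+(2)·0+(-2)·-1+(-2)·-1+(-2)·3+(2)·-1 = -2
⇒ I^-8 T^-2

{"I": -8, "T": -2}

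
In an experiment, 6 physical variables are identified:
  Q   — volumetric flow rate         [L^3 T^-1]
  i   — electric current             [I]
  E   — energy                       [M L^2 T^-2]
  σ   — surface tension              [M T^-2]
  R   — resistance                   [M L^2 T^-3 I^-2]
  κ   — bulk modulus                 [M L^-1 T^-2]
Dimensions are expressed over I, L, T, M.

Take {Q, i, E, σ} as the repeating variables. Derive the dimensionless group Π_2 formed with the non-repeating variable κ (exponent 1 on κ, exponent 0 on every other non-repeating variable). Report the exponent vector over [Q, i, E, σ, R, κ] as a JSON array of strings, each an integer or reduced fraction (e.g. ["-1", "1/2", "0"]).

["0", "0", "1/2", "-3/2", "0", "1"]

Write exponents as rows I,L,T,M / cols Q,i,E,σ,R,κ:
  I: [ 0  1  0  0 -2  0]
  L: [ 3  0  2  0  2 -1]
  T: [-1  0 -2 -2 -3 -2]
  M: [ 0  0  1  1  1  1]
RREF → pivots at {Q,i,E,σ} ⇒ r = 4
Pivot set = {Q,i,E,σ}, free = {R,κ}
RREF:
  r0: [   1    0    0    0    1    0]
  r1: [   0    1    0    0   -2    0]
  r2: [   0    0    1    0 -1/2 -1/2]
  r3: [   0    0    0    1  3/2  3/2]
Fix exponent of κ at 1, R at 0; solve each RREF row for its pivot's exponent:
  r0: exp(Q) + (0)·1 = 0 ⇒ exp(Q) = 0
  r1: exp(i) + (0)·1 = 0 ⇒ exp(i) = 0
  r2: exp(E) + (-1/2)·1 = 0 ⇒ exp(E) = 1/2
  r3: exp(σ) + (3/2)·1 = 0 ⇒ exp(σ) = -3/2
Π_2 = E^(1/2) · σ^(-3/2) · κ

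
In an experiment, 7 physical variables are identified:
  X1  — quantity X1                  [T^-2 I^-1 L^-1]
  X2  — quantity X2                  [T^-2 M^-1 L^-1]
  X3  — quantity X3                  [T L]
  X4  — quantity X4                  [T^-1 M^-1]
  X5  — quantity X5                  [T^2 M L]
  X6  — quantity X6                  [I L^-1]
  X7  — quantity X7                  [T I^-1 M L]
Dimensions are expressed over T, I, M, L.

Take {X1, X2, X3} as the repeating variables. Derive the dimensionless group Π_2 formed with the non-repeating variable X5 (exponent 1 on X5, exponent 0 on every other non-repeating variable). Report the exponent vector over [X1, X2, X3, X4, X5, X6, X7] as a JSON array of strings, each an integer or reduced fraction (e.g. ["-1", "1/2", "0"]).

Dimensional matrix (T×I×M×L by X1×X2×X3×X4×X5×X6×X7):
  T: [-2 -2  1 -1  2  0  1]
  I: [-1  0  0  0  0  1 -1]
  M: [ 0 -1  0 -1  1  0  1]
  L: [-1 -1  1  0  1 -1  1]
RREF → pivots at {X1,X2,X3} ⇒ r = 3
Pivot set = {X1,X2,X3}, free = {X4,X5,X6,X7}
RREF:
  r0: [   1    0    0    0    0   -1    1]
  r1: [   0    1    0    1   -1    0   -1]
  r2: [   0    0    1    1    0   -2    1]
  r3: [   0    0    0    0    0    0    0]
Fix exponent of X5 at 1, X4 at 0, X6 at 0, X7 at 0; solve each RREF row for its pivot's exponent:
  r0: exp(X1) + (0)·1 = 0 ⇒ exp(X1) = 0
  r1: exp(X2) + (-1)·1 = 0 ⇒ exp(X2) = 1
  r2: exp(X3) + (0)·1 = 0 ⇒ exp(X3) = 0
Π_2 = X2 · X5

["0", "1", "0", "0", "1", "0", "0"]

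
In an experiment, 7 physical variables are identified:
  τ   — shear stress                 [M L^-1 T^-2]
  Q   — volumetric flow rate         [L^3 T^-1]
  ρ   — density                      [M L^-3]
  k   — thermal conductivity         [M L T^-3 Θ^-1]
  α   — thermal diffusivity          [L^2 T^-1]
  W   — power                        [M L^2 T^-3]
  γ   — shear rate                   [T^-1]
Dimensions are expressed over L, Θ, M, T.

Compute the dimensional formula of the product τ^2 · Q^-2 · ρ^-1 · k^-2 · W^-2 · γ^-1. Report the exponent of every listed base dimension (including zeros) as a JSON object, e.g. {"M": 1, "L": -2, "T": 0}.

Write exponents as rows L,Θ,M,T / cols τ,Q,ρ,k,α,W,γ:
  L: [-1  3 -3  1  2  2  0]
  Θ: [ 0  0  0 -1  0  0  0]
  M: [ 1  0  1  1  0  1  0]
  T: [-2 -1  0 -3 -1 -3 -1]
  [L]: (2)·-1+(-2)·3+(-1)·-3+(-2)·1+(-2)·2+(-1)·0 = -11
  [Θ]: (2)·0+(-2)·0+(-1)·0+(-2)·-1+(-2)·0+(-1)·0 = 2
  [M]: (2)·1+(-2)·0+(-1)·1+(-2)·1+(-2)·1+(-1)·0 = -3
  [T]: (2)·-2+(-2)·-1+(-1)·0+(-2)·-3+(-2)·-3+(-1)·-1 = 11
⇒ L^-11 Θ^2 M^-3 T^11

{"L": -11, "Θ": 2, "M": -3, "T": 11}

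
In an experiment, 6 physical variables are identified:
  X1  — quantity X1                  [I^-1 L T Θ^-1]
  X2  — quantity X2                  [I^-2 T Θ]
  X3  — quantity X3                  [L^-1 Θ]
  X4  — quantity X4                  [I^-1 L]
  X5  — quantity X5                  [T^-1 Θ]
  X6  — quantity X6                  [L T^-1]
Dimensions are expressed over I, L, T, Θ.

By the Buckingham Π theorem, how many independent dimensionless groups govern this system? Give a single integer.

3

Dimensional matrix (I×L×T×Θ by X1×X2×X3×X4×X5×X6):
  I: [-1 -2  0 -1  0  0]
  L: [ 1  0 -1  1  0  1]
  T: [ 1  1  0  0 -1 -1]
  Θ: [-1  1  1  0  1  0]
RREF → pivots at {X1,X2,X3} ⇒ r = 3
6 vars − rank 3 = 3 Π groups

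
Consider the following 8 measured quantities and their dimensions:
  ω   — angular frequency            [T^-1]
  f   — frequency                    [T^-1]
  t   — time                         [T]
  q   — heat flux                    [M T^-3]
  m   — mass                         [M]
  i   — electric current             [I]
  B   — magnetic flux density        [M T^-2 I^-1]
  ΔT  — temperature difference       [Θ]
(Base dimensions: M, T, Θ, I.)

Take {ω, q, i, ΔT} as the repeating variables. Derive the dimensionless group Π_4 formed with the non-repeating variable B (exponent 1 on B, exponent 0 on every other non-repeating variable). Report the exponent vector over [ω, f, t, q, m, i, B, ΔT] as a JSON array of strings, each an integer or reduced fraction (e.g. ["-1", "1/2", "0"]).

Dimensional matrix (M×T×Θ×I by ω×f×t×q×m×i×B×ΔT):
  M: [ 0  0  0  1  1  0  1  0]
  T: [-1 -1  1 -3  0  0 -2  0]
  Θ: [ 0  0  0  0  0  0  0  1]
  I: [ 0  0  0  0  0  1 -1  0]
Echelon form has 4 nonzero rows (pivots: ω,q,i,ΔT)
Pivot set = {ω,q,i,ΔT}, free = {f,t,m,B}
RREF:
  r0: [   1    1   -1    0   -3    0   -1    0]
  r1: [   0    0    0    1    1    0    1    0]
  r2: [   0    0    0    0    0    1   -1    0]
  r3: [   0    0    0    0    0    0    0    1]
Fix exponent of B at 1, f at 0, t at 0, m at 0; solve each RREF row for its pivot's exponent:
  r0: exp(ω) + (-1)·1 = 0 ⇒ exp(ω) = 1
  r1: exp(q) + (1)·1 = 0 ⇒ exp(q) = -1
  r2: exp(i) + (-1)·1 = 0 ⇒ exp(i) = 1
  r3: exp(ΔT) + (0)·1 = 0 ⇒ exp(ΔT) = 0
Π_4 = ω · q^-1 · i · B

["1", "0", "0", "-1", "0", "1", "1", "0"]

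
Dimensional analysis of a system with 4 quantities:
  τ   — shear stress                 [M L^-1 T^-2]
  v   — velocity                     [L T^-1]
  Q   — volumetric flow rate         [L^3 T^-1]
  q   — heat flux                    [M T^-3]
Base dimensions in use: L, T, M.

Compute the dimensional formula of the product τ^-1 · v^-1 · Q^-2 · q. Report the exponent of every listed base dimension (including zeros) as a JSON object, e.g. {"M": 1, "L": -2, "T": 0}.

Exponent matrix [L,T,M] × [τ,v,Q,q]:
  L: [-1  1  3  0]
  T: [-2 -1 -1 -3]
  M: [ 1  0  0  1]
  [L]: (-1)·-1+(-1)·1+(-2)·3+(1)·0 = -6
  [T]: (-1)·-2+(-1)·-1+(-2)·-1+(1)·-3 = 2
  [M]: (-1)·1+(-1)·0+(-2)·0+(1)·1 = 0
⇒ L^-6 T^2

{"L": -6, "T": 2, "M": 0}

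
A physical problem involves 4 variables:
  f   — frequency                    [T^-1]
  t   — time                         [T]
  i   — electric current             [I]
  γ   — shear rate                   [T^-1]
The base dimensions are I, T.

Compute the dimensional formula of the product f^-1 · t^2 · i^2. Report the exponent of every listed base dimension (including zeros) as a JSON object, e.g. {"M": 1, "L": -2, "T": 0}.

Exponent matrix [I,T] × [f,t,i,γ]:
  I: [ 0  0  1  0]
  T: [-1  1  0 -1]
  [I]: (-1)·0+(2)·0+(2)·1 = 2
  [T]: (-1)·-1+(2)·1+(2)·0 = 3
⇒ I^2 T^3

{"I": 2, "T": 3}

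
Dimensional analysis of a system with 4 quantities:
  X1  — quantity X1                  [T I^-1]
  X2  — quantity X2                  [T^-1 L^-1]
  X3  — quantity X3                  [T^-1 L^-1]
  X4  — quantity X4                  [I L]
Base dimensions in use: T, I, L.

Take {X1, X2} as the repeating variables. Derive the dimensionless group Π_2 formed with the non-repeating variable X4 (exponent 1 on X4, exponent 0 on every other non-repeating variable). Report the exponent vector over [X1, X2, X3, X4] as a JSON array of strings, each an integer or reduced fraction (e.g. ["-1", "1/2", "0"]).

Dimensional matrix (T×I×L by X1×X2×X3×X4):
  T: [ 1 -1 -1  0]
  I: [-1  0  0  1]
  L: [ 0 -1 -1  1]
RREF → pivots at {X1,X2} ⇒ r = 2
Repeat: X1,X2; free: X3,X4
RREF:
  r0: [   1    0    0   -1]
  r1: [   0    1    1   -1]
  r2: [   0    0    0    0]
Fix exponent of X4 at 1, X3 at 0; solve each RREF row for its pivot's exponent:
  r0: exp(X1) + (-1)·1 = 0 ⇒ exp(X1) = 1
  r1: exp(X2) + (-1)·1 = 0 ⇒ exp(X2) = 1
Π_2 = X1 · X2 · X4

["1", "1", "0", "1"]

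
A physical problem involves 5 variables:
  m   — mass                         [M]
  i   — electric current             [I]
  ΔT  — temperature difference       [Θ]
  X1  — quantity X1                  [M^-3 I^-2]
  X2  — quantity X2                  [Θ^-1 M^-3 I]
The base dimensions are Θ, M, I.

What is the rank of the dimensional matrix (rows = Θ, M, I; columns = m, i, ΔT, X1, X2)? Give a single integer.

3

Dimensional matrix (Θ×M×I by m×i×ΔT×X1×X2):
  Θ: [ 0  0  1  0 -1]
  M: [ 1  0  0 -3 -3]
  I: [ 0  1  0 -2  1]
Row reduction gives pivot columns m,i,ΔT; rank = 3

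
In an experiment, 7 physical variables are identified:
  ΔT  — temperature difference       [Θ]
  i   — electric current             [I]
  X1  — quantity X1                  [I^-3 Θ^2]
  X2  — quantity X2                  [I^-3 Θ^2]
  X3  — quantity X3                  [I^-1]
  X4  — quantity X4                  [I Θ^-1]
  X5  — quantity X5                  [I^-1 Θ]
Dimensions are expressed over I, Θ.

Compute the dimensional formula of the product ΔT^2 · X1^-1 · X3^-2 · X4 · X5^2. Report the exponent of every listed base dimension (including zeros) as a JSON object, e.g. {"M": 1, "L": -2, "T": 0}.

{"I": 4, "Θ": 1}

Dimensional matrix (I×Θ by ΔT×i×X1×X2×X3×X4×X5):
  I: [ 0  1 -3 -3 -1  1 -1]
  Θ: [ 1  0  2  2  0 -1  1]
  [I]: (2)·0+(-1)·-3+(-2)·-1+(1)·1+(2)·-1 = 4
  [Θ]: (2)·1+(-1)·2+(-2)·0+(1)·-1+(2)·1 = 1
⇒ I^4 Θ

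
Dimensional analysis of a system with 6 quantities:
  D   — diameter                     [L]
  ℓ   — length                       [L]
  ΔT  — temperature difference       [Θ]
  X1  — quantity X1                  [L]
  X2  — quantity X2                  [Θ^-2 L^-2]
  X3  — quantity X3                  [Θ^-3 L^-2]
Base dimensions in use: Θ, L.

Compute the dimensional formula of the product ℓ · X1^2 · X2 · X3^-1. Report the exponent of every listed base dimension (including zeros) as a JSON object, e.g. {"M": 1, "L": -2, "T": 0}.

{"Θ": 1, "L": 3}

Exponent matrix [Θ,L] × [D,ℓ,ΔT,X1,X2,X3]:
  Θ: [ 0  0  1  0 -2 -3]
  L: [ 1  1  0  1 -2 -2]
  [Θ]: (1)·0+(2)·0+(1)·-2+(-1)·-3 = 1
  [L]: (1)·1+(2)·1+(1)·-2+(-1)·-2 = 3
⇒ Θ L^3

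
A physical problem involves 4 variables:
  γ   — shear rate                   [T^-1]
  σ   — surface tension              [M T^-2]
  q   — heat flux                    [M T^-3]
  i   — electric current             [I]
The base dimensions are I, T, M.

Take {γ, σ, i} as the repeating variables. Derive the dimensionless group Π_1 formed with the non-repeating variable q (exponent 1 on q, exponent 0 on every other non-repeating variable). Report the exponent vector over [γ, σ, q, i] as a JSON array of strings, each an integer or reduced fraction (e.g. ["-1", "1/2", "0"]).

Dimensional matrix (I×T×M by γ×σ×q×i):
  I: [ 0  0  0  1]
  T: [-1 -2 -3  0]
  M: [ 0  1  1  0]
RREF → pivots at {γ,σ,i} ⇒ r = 3
Pivot set = {γ,σ,i}, free = {q}
RREF:
  r0: [   1    0    1    0]
  r1: [   0    1    1    0]
  r2: [   0    0    0    1]
Fix exponent of q at 1; solve each RREF row for its pivot's exponent:
  r0: exp(γ) + (1)·1 = 0 ⇒ exp(γ) = -1
  r1: exp(σ) + (1)·1 = 0 ⇒ exp(σ) = -1
  r2: exp(i) + (0)·1 = 0 ⇒ exp(i) = 0
Π_1 = γ^-1 · σ^-1 · q

["-1", "-1", "1", "0"]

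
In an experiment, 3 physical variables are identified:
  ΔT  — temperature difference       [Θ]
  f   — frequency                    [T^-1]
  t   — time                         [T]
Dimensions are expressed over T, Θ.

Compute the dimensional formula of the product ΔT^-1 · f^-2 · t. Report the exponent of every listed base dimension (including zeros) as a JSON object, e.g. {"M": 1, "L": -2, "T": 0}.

{"T": 3, "Θ": -1}

Dimensional matrix (T×Θ by ΔT×f×t):
  T: [ 0 -1  1]
  Θ: [ 1  0  0]
  [T]: (-1)·0+(-2)·-1+(1)·1 = 3
  [Θ]: (-1)·1+(-2)·0+(1)·0 = -1
⇒ T^3 Θ^-1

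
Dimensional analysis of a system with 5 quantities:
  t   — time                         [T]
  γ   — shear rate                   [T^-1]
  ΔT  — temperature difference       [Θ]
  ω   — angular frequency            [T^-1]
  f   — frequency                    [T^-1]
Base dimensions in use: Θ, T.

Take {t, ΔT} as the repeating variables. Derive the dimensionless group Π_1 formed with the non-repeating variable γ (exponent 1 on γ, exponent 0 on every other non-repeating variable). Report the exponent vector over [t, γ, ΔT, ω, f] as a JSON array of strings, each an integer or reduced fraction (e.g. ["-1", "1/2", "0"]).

["1", "1", "0", "0", "0"]

Exponent matrix [Θ,T] × [t,γ,ΔT,ω,f]:
  Θ: [ 0  0  1  0  0]
  T: [ 1 -1  0 -1 -1]
Echelon form has 2 nonzero rows (pivots: t,ΔT)
Pivot set = {t,ΔT}, free = {γ,ω,f}
RREF:
  r0: [   1   -1    0   -1   -1]
  r1: [   0    0    1    0    0]
Fix exponent of γ at 1, ω at 0, f at 0; solve each RREF row for its pivot's exponent:
  r0: exp(t) + (-1)·1 = 0 ⇒ exp(t) = 1
  r1: exp(ΔT) + (0)·1 = 0 ⇒ exp(ΔT) = 0
Π_1 = t · γ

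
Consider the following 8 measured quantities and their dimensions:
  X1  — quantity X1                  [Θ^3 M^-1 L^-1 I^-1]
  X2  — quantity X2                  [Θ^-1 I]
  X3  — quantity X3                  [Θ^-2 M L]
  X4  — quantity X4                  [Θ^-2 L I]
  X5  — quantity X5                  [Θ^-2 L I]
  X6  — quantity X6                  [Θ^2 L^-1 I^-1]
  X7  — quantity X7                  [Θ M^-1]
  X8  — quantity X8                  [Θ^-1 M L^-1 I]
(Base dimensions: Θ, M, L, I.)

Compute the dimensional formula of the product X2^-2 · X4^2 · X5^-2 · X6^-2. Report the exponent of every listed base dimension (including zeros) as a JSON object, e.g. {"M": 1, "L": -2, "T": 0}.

Exponent matrix [Θ,M,L,I] × [X1,X2,X3,X4,X5,X6,X7,X8]:
  Θ: [ 3 -1 -2 -2 -2  2  1 -1]
  M: [-1  0  1  0  0  0 -1  1]
  L: [-1  0  1  1  1 -1  0 -1]
  I: [-1  1  0  1  1 -1  0  1]
  [Θ]: (-2)·-1+(2)·-2+(-2)·-2+(-2)·2 = -2
  [M]: (-2)·0+(2)·0+(-2)·0+(-2)·0 = 0
  [L]: (-2)·0+(2)·1+(-2)·1+(-2)·-1 = 2
  [I]: (-2)·1+(2)·1+(-2)·1+(-2)·-1 = 0
⇒ Θ^-2 L^2

{"Θ": -2, "M": 0, "L": 2, "I": 0}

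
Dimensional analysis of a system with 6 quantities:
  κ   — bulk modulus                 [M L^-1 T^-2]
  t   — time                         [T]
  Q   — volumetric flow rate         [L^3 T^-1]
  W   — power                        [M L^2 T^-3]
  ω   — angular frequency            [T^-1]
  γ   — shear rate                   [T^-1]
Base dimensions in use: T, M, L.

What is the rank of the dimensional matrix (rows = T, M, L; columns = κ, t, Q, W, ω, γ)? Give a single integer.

Dimensional matrix (T×M×L by κ×t×Q×W×ω×γ):
  T: [-2  1 -1 -3 -1 -1]
  M: [ 1  0  0  1  0  0]
  L: [-1  0  3  2  0  0]
Row reduction gives pivot columns κ,t,Q; rank = 3

3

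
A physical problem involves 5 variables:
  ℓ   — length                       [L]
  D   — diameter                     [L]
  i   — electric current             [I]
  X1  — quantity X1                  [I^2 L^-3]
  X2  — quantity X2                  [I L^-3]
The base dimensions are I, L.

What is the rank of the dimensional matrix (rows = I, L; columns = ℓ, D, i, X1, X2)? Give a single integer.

2

Write exponents as rows I,L / cols ℓ,D,i,X1,X2:
  I: [ 0  0  1  2  1]
  L: [ 1  1  0 -3 -3]
Echelon form has 2 nonzero rows (pivots: ℓ,i)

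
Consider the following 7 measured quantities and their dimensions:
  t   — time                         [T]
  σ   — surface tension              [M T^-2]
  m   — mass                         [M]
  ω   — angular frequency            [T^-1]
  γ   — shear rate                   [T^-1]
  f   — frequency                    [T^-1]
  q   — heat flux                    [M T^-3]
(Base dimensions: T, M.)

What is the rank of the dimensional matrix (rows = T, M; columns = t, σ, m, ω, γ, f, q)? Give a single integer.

Write exponents as rows T,M / cols t,σ,m,ω,γ,f,q:
  T: [ 1 -2  0 -1 -1 -1 -3]
  M: [ 0  1  1  0  0  0  1]
Echelon form has 2 nonzero rows (pivots: t,σ)

2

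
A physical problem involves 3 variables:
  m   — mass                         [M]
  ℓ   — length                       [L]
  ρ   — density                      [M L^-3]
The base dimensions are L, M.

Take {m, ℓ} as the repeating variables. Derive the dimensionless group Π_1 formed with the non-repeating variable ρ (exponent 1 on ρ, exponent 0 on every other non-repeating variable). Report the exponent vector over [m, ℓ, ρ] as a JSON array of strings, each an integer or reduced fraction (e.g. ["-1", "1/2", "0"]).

["-1", "3", "1"]

Dimensional matrix (L×M by m×ℓ×ρ):
  L: [ 0  1 -3]
  M: [ 1  0  1]
Row reduction gives pivot columns m,ℓ; rank = 2
Repeat: m,ℓ; free: ρ
RREF:
  r0: [   1    0    1]
  r1: [   0    1   -3]
Fix exponent of ρ at 1; solve each RREF row for its pivot's exponent:
  r0: exp(m) + (1)·1 = 0 ⇒ exp(m) = -1
  r1: exp(ℓ) + (-3)·1 = 0 ⇒ exp(ℓ) = 3
Π_1 = m^-1 · ℓ^3 · ρ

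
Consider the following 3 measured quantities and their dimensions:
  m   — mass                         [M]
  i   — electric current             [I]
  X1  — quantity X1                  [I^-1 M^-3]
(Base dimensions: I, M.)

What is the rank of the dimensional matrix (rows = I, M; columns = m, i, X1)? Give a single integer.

2

Dimensional matrix (I×M by m×i×X1):
  I: [ 0  1 -1]
  M: [ 1  0 -3]
Row reduction gives pivot columns m,i; rank = 2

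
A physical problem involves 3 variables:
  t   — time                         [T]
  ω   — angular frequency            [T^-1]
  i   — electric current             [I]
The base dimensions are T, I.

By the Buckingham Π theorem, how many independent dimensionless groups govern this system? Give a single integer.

1

Write exponents as rows T,I / cols t,ω,i:
  T: [ 1 -1  0]
  I: [ 0  0  1]
Row reduction gives pivot columns t,i; rank = 2
n=3, r=2 ⇒ 1 dimensionless group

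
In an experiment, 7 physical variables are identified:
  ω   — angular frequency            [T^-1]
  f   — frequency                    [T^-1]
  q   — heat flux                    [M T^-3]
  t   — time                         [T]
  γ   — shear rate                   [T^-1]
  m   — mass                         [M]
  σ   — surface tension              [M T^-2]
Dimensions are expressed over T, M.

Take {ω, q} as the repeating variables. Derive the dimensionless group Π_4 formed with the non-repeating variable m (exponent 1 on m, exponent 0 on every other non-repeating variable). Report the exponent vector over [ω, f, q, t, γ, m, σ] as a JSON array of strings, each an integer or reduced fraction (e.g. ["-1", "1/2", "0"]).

Dimensional matrix (T×M by ω×f×q×t×γ×m×σ):
  T: [-1 -1 -3  1 -1  0 -2]
  M: [ 0  0  1  0  0  1  1]
Row reduction gives pivot columns ω,q; rank = 2
Repeat: ω,q; free: f,t,γ,m,σ
RREF:
  r0: [   1    1    0   -1    1   -3   -1]
  r1: [   0    0    1    0    0    1    1]
Fix exponent of m at 1, f at 0, t at 0, γ at 0, σ at 0; solve each RREF row for its pivot's exponent:
  r0: exp(ω) + (-3)·1 = 0 ⇒ exp(ω) = 3
  r1: exp(q) + (1)·1 = 0 ⇒ exp(q) = -1
Π_4 = ω^3 · q^-1 · m

["3", "0", "-1", "0", "0", "1", "0"]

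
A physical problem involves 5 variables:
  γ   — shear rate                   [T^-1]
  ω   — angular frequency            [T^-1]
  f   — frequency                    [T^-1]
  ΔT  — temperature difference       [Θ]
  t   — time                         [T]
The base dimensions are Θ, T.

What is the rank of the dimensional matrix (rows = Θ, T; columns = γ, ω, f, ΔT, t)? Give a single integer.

Dimensional matrix (Θ×T by γ×ω×f×ΔT×t):
  Θ: [ 0  0  0  1  0]
  T: [-1 -1 -1  0  1]
RREF → pivots at {γ,ΔT} ⇒ r = 2

2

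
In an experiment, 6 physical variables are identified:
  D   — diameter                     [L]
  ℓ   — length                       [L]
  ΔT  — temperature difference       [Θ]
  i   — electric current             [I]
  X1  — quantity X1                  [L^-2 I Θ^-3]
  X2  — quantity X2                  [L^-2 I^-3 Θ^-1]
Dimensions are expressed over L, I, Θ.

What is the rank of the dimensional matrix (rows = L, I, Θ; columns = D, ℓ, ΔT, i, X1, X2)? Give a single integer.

Dimensional matrix (L×I×Θ by D×ℓ×ΔT×i×X1×X2):
  L: [ 1  1  0  0 -2 -2]
  I: [ 0  0  0  1  1 -3]
  Θ: [ 0  0  1  0 -3 -1]
Row reduction gives pivot columns D,ΔT,i; rank = 3

3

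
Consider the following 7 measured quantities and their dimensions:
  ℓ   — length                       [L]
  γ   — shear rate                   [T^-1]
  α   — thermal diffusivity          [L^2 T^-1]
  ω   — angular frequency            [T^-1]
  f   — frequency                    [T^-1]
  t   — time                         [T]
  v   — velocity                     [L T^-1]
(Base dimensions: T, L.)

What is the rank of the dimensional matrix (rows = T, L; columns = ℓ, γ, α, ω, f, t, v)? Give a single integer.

2

Write exponents as rows T,L / cols ℓ,γ,α,ω,f,t,v:
  T: [ 0 -1 -1 -1 -1  1 -1]
  L: [ 1  0  2  0  0  0  1]
Echelon form has 2 nonzero rows (pivots: ℓ,γ)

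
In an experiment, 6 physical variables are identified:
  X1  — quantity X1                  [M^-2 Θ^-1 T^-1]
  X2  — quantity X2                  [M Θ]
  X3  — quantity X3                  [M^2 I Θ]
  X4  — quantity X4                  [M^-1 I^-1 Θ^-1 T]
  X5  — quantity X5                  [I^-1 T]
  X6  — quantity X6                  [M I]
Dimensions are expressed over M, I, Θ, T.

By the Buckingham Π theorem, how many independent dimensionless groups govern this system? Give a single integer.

Exponent matrix [M,I,Θ,T] × [X1,X2,X3,X4,X5,X6]:
  M: [-2  1  2 -1  0  1]
  I: [ 0  0  1 -1 -1  1]
  Θ: [-1  1  1 -1  0  0]
  T: [-1  0  0  1  1  0]
Echelon form has 3 nonzero rows (pivots: X1,X2,X3)
n=6, r=3 ⇒ 3 dimensionless groups

3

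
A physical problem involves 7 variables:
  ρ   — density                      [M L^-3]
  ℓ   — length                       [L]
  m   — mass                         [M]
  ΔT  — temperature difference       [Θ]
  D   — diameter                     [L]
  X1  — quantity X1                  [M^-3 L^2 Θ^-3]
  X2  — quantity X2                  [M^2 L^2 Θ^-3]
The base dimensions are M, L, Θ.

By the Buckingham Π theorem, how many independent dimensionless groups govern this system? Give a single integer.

4

Dimensional matrix (M×L×Θ by ρ×ℓ×m×ΔT×D×X1×X2):
  M: [ 1  0  1  0  0 -3  2]
  L: [-3  1  0  0  1  2  2]
  Θ: [ 0  0  0  1  0 -3 -3]
Row reduction gives pivot columns ρ,ℓ,ΔT; rank = 3
7 vars − rank 3 = 4 Π groups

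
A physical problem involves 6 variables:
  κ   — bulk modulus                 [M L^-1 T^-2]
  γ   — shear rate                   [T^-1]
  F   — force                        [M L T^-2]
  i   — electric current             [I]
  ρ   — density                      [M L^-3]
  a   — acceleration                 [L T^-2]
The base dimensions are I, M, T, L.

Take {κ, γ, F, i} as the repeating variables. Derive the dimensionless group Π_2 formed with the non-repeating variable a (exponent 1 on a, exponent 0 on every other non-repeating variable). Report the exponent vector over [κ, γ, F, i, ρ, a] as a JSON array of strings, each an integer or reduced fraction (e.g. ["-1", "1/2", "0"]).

["1/2", "-2", "-1/2", "0", "0", "1"]

Dimensional matrix (I×M×T×L by κ×γ×F×i×ρ×a):
  I: [ 0  0  0  1  0  0]
  M: [ 1  0  1  0  1  0]
  T: [-2 -1 -2  0  0 -2]
  L: [-1  0  1  0 -3  1]
Row reduction gives pivot columns κ,γ,F,i; rank = 4
Pivot set = {κ,γ,F,i}, free = {ρ,a}
RREF:
  r0: [   1    0    0    0    2 -1/2]
  r1: [   0    1    0    0   -2    2]
  r2: [   0    0    1    0   -1  1/2]
  r3: [   0    0    0    1    0    0]
Fix exponent of a at 1, ρ at 0; solve each RREF row for its pivot's exponent:
  r0: exp(κ) + (-1/2)·1 = 0 ⇒ exp(κ) = 1/2
  r1: exp(γ) + (2)·1 = 0 ⇒ exp(γ) = -2
  r2: exp(F) + (1/2)·1 = 0 ⇒ exp(F) = -1/2
  r3: exp(i) + (0)·1 = 0 ⇒ exp(i) = 0
Π_2 = κ^(1/2) · γ^-2 · F^(-1/2) · a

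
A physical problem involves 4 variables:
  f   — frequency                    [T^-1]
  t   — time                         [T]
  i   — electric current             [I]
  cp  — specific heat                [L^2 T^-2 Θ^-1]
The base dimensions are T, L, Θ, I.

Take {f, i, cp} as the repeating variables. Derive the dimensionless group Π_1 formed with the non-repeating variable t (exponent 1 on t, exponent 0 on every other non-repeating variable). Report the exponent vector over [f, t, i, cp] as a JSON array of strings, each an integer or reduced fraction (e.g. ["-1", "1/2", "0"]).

Write exponents as rows T,L,Θ,I / cols f,t,i,cp:
  T: [-1  1  0 -2]
  L: [ 0  0  0  2]
  Θ: [ 0  0  0 -1]
  I: [ 0  0  1  0]
Row reduction gives pivot columns f,i,cp; rank = 3
Pivot set = {f,i,cp}, free = {t}
RREF:
  r0: [   1   -1    0    0]
  r1: [   0    0    1    0]
  r2: [   0    0    0    1]
  r3: [   0    0    0    0]
Fix exponent of t at 1; solve each RREF row for its pivot's exponent:
  r0: exp(f) + (-1)·1 = 0 ⇒ exp(f) = 1
  r1: exp(i) + (0)·1 = 0 ⇒ exp(i) = 0
  r2: exp(cp) + (0)·1 = 0 ⇒ exp(cp) = 0
Π_1 = f · t

["1", "1", "0", "0"]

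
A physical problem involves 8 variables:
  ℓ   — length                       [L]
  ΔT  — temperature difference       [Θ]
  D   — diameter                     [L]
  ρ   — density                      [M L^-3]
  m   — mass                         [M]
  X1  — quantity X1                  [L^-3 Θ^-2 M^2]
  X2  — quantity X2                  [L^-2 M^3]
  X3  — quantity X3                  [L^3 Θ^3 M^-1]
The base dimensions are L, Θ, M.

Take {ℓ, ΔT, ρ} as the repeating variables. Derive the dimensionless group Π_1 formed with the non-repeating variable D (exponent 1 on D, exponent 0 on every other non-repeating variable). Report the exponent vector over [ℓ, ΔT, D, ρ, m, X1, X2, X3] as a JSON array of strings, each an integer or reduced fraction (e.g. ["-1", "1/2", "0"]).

["-1", "0", "1", "0", "0", "0", "0", "0"]

Write exponents as rows L,Θ,M / cols ℓ,ΔT,D,ρ,m,X1,X2,X3:
  L: [ 1  0  1 -3  0 -3 -2  3]
  Θ: [ 0  1  0  0  0 -2  0  3]
  M: [ 0  0  0  1  1  2  3 -1]
Echelon form has 3 nonzero rows (pivots: ℓ,ΔT,ρ)
Repeat: ℓ,ΔT,ρ; free: D,m,X1,X2,X3
RREF:
  r0: [   1    0    1    0    3    3    7    0]
  r1: [   0    1    0    0    0   -2    0    3]
  r2: [   0    0    0    1    1    2    3   -1]
Fix exponent of D at 1, m at 0, X1 at 0, X2 at 0, X3 at 0; solve each RREF row for its pivot's exponent:
  r0: exp(ℓ) + (1)·1 = 0 ⇒ exp(ℓ) = -1
  r1: exp(ΔT) + (0)·1 = 0 ⇒ exp(ΔT) = 0
  r2: exp(ρ) + (0)·1 = 0 ⇒ exp(ρ) = 0
Π_1 = ℓ^-1 · D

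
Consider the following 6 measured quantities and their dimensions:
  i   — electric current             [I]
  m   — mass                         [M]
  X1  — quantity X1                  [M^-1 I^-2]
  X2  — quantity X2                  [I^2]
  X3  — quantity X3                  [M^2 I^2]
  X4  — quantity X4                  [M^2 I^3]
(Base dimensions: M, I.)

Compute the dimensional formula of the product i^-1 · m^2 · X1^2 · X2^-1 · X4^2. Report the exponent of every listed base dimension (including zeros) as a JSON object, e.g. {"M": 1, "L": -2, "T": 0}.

{"M": 4, "I": -1}

Dimensional matrix (M×I by i×m×X1×X2×X3×X4):
  M: [ 0  1 -1  0  2  2]
  I: [ 1  0 -2  2  2  3]
  [M]: (-1)·0+(2)·1+(2)·-1+(-1)·0+(2)·2 = 4
  [I]: (-1)·1+(2)·0+(2)·-2+(-1)·2+(2)·3 = -1
⇒ M^4 I^-1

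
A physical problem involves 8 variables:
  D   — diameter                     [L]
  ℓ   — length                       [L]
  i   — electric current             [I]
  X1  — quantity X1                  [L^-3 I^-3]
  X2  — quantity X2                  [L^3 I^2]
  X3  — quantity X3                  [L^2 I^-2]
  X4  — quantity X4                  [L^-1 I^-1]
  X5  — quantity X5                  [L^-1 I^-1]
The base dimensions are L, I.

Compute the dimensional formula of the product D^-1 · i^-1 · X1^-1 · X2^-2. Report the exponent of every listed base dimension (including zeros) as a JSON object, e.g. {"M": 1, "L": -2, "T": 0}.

Dimensional matrix (L×I by D×ℓ×i×X1×X2×X3×X4×X5):
  L: [ 1  1  0 -3  3  2 -1 -1]
  I: [ 0  0  1 -3  2 -2 -1 -1]
  [L]: (-1)·1+(-1)·0+(-1)·-3+(-2)·3 = -4
  [I]: (-1)·0+(-1)·1+(-1)·-3+(-2)·2 = -2
⇒ L^-4 I^-2

{"L": -4, "I": -2}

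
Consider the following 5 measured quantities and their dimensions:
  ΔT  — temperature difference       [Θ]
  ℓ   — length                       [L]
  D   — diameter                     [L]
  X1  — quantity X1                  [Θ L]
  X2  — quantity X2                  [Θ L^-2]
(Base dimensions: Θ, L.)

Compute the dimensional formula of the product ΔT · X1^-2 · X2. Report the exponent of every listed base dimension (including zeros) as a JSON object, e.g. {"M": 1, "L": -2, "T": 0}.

{"Θ": 0, "L": -4}

Dimensional matrix (Θ×L by ΔT×ℓ×D×X1×X2):
  Θ: [ 1  0  0  1  1]
  L: [ 0  1  1  1 -2]
  [Θ]: (1)·1+(-2)·1+(1)·1 = 0
  [L]: (1)·0+(-2)·1+(1)·-2 = -4
⇒ L^-4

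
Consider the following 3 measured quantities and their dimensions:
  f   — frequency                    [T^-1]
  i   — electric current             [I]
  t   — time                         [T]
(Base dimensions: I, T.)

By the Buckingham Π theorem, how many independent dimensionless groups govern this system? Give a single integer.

1

Exponent matrix [I,T] × [f,i,t]:
  I: [ 0  1  0]
  T: [-1  0  1]
RREF → pivots at {f,i} ⇒ r = 2
n=3, r=2 ⇒ 1 dimensionless group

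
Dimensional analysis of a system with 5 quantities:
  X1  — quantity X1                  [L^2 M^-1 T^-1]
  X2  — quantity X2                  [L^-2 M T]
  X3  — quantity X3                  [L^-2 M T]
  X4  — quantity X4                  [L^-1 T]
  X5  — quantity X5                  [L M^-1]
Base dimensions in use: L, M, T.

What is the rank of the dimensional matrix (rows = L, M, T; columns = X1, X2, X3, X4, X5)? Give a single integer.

2

Dimensional matrix (L×M×T by X1×X2×X3×X4×X5):
  L: [ 2 -2 -2 -1  1]
  M: [-1  1  1  0 -1]
  T: [-1  1  1  1  0]
Row reduction gives pivot columns X1,X4; rank = 2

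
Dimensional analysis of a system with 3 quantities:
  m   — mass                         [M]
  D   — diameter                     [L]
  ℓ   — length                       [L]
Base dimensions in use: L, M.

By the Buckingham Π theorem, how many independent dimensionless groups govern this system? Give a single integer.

Dimensional matrix (L×M by m×D×ℓ):
  L: [ 0  1  1]
  M: [ 1  0  0]
RREF → pivots at {m,D} ⇒ r = 2
3 vars − rank 2 = 1 Π group

1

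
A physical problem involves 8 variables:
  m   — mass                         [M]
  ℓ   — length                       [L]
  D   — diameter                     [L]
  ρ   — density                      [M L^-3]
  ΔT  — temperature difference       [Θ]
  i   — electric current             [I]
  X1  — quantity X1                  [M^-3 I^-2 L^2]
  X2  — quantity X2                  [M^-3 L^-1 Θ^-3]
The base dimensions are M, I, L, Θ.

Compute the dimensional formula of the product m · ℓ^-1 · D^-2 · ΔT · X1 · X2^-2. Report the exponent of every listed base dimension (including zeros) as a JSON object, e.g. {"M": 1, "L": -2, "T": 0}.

Exponent matrix [M,I,L,Θ] × [m,ℓ,D,ρ,ΔT,i,X1,X2]:
  M: [ 1  0  0  1  0  0 -3 -3]
  I: [ 0  0  0  0  0  1 -2  0]
  L: [ 0  1  1 -3  0  0  2 -1]
  Θ: [ 0  0  0  0  1  0  0 -3]
  [M]: (1)·1+(-1)·0+(-2)·0+(1)·0+(1)·-3+(-2)·-3 = 4
  [I]: (1)·0+(-1)·0+(-2)·0+(1)·0+(1)·-2+(-2)·0 = -2
  [L]: (1)·0+(-1)·1+(-2)·1+(1)·0+(1)·2+(-2)·-1 = 1
  [Θ]: (1)·0+(-1)·0+(-2)·0+(1)·1+(1)·0+(-2)·-3 = 7
⇒ M^4 I^-2 L Θ^7

{"M": 4, "I": -2, "L": 1, "Θ": 7}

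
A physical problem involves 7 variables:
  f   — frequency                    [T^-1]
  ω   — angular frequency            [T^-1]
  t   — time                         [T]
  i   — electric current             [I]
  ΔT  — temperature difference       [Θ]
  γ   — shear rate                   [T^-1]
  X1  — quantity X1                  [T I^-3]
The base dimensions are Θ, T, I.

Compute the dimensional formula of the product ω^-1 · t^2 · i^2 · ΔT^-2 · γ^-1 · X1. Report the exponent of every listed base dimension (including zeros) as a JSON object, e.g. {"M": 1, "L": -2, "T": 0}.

{"Θ": -2, "T": 5, "I": -1}

Dimensional matrix (Θ×T×I by f×ω×t×i×ΔT×γ×X1):
  Θ: [ 0  0  0  0  1  0  0]
  T: [-1 -1  1  0  0 -1  1]
  I: [ 0  0  0  1  0  0 -3]
  [Θ]: (-1)·0+(2)·0+(2)·0+(-2)·1+(-1)·0+(1)·0 = -2
  [T]: (-1)·-1+(2)·1+(2)·0+(-2)·0+(-1)·-1+(1)·1 = 5
  [I]: (-1)·0+(2)·0+(2)·1+(-2)·0+(-1)·0+(1)·-3 = -1
⇒ Θ^-2 T^5 I^-1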